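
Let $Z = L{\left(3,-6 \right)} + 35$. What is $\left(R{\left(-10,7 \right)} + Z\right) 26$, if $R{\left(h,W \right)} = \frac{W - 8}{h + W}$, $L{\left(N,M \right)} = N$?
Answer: $\frac{2990}{3} \approx 996.67$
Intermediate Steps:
$Z = 38$ ($Z = 3 + 35 = 38$)
$R{\left(h,W \right)} = \frac{-8 + W}{W + h}$
$\left(R{\left(-10,7 \right)} + Z\right) 26 = \left(\frac{-8 + 7}{7 - 10} + 38\right) 26 = \left(\frac{1}{-3} \left(-1\right) + 38\right) 26 = \left(\left(- \frac{1}{3}\right) \left(-1\right) + 38\right) 26 = \left(\frac{1}{3} + 38\right) 26 = \frac{115}{3} \cdot 26 = \frac{2990}{3}$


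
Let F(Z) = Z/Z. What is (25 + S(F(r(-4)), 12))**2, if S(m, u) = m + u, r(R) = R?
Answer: 1444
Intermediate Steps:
F(Z) = 1
(25 + S(F(r(-4)), 12))**2 = (25 + (1 + 12))**2 = (25 + 13)**2 = 38**2 = 1444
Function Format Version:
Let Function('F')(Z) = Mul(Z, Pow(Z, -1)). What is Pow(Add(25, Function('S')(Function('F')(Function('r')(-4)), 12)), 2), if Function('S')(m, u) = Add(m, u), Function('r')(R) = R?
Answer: 1444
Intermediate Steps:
Function('F')(Z) = 1
Pow(Add(25, Function('S')(Function('F')(Function('r')(-4)), 12)), 2) = Pow(Add(25, Add(1, 12)), 2) = Pow(Add(25, 13), 2) = Pow(38, 2) = 1444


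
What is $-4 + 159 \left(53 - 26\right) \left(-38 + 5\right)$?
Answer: $-141673$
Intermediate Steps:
$-4 + 159 \left(53 - 26\right) \left(-38 + 5\right) = -4 + 159 \cdot 27 \left(-33\right) = -4 + 159 \left(-891\right) = -4 - 141669 = -141673$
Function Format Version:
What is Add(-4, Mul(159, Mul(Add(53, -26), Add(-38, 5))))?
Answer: -141673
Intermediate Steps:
Add(-4, Mul(159, Mul(Add(53, -26), Add(-38, 5)))) = Add(-4, Mul(159, Mul(27, -33))) = Add(-4, Mul(159, -891)) = Add(-4, -141669) = -141673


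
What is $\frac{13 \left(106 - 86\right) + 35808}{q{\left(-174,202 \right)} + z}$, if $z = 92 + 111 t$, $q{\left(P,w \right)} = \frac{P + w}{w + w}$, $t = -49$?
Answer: $- \frac{910717}{135010} \approx -6.7456$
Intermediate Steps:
$q{\left(P,w \right)} = \frac{P + w}{2 w}$
$z = -5347$ ($z = 92 + 111 \left(-49\right) = 92 - 5439 = -5347$)
$\frac{13 \left(106 - 86\right) + 35808}{q{\left(-174,202 \right)} + z} = \frac{13 \left(106 - 86\right) + 35808}{\frac{-174 + 202}{2 \cdot 202} - 5347} = \frac{13 \cdot 20 + 35808}{\frac{1}{2} \cdot \frac{1}{202} \cdot 28 - 5347} = \frac{260 + 35808}{\frac{7}{101} - 5347} = \frac{36068}{- \frac{540040}{101}} = 36068 \left(- \frac{101}{540040}\right) = - \frac{910717}{135010}$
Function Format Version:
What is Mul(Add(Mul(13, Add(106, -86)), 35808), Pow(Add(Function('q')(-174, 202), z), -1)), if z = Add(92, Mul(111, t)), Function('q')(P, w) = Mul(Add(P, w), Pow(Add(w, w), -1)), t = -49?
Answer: Rational(-910717, 135010) ≈ -6.7456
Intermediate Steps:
Function('q')(P, w) = Mul(Rational(1, 2), Pow(w, -1), Add(P, w)) (Function('q')(P, w) = Mul(Add(P, w), Pow(Mul(2, w), -1)) = Mul(Add(P, w), Mul(Rational(1, 2), Pow(w, -1))) = Mul(Rational(1, 2), Pow(w, -1), Add(P, w)))
z = -5347 (z = Add(92, Mul(111, -49)) = Add(92, -5439) = -5347)
Mul(Add(Mul(13, Add(106, -86)), 35808), Pow(Add(Function('q')(-174, 202), z), -1)) = Mul(Add(Mul(13, Add(106, -86)), 35808), Pow(Add(Mul(Rational(1, 2), Pow(202, -1), Add(-174, 202)), -5347), -1)) = Mul(Add(Mul(13, 20), 35808), Pow(Add(Mul(Rational(1, 2), Rational(1, 202), 28), -5347), -1)) = Mul(Add(260, 35808), Pow(Add(Rational(7, 101), -5347), -1)) = Mul(36068, Pow(Rational(-540040, 101), -1)) = Mul(36068, Rational(-101, 540040)) = Rational(-910717, 135010)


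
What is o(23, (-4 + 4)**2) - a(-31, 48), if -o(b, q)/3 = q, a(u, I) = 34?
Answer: -34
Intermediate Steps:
o(b, q) = -3*q
o(23, (-4 + 4)**2) - a(-31, 48) = -3*(-4 + 4)**2 - 1*34 = -3*0**2 - 34 = -3*0 - 34 = 0 - 34 = -34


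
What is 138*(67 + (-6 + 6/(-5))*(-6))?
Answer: 76038/5 ≈ 15208.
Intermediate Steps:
138*(67 + (-6 + 6/(-5))*(-6)) = 138*(67 + (-6 + 6*(-1/5))*(-6)) = 138*(67 + (-6 - 6/5)*(-6)) = 138*(67 - 36/5*(-6)) = 138*(67 + 216/5) = 138*(551/5) = 76038/5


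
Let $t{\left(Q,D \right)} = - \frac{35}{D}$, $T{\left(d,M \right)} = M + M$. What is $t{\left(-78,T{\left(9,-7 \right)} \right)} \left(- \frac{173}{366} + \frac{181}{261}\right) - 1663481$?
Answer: $- \frac{105937088849}{63684} \approx -1.6635 \cdot 10^{6}$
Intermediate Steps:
$T{\left(d,M \right)} = 2 M$
$t{\left(-78,T{\left(9,-7 \right)} \right)} \left(- \frac{173}{366} + \frac{181}{261}\right) - 1663481 = - \frac{35}{2 \left(-7\right)} \left(- \frac{173}{366} + \frac{181}{261}\right) - 1663481 = - \frac{35}{-14} \left(\left(-173\right) \frac{1}{366} + 181 \cdot \frac{1}{261}\right) - 1663481 = \left(-35\right) \left(- \frac{1}{14}\right) \left(- \frac{173}{366} + \frac{181}{261}\right) - 1663481 = \frac{5}{2} \cdot \frac{7031}{31842} - 1663481 = \frac{35155}{63684} - 1663481 = - \frac{105937088849}{63684}$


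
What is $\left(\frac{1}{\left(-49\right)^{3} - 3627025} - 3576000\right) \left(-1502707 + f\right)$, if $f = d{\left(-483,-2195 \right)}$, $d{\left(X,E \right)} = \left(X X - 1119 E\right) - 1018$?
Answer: $- \frac{15878578399239441769}{3744674} \approx -4.2403 \cdot 10^{12}$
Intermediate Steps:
$d{\left(X,E \right)} = -1018 + X^{2} - 1119 E$ ($d{\left(X,E \right)} = \left(X^{2} - 1119 E\right) - 1018 = -1018 + X^{2} - 1119 E$)
$f = 2688476$ ($f = -1018 + \left(-483\right)^{2} - -2456205 = -1018 + 233289 + 2456205 = 2688476$)
$\left(\frac{1}{\left(-49\right)^{3} - 3627025} - 3576000\right) \left(-1502707 + f\right) = \left(\frac{1}{\left(-49\right)^{3} - 3627025} - 3576000\right) \left(-1502707 + 2688476\right) = \left(\frac{1}{-117649 - 3627025} - 3576000\right) 1185769 = \left(\frac{1}{-3744674} - 3576000\right) 1185769 = \left(- \frac{1}{3744674} - 3576000\right) 1185769 = \left(- \frac{13390954224001}{3744674}\right) 1185769 = - \frac{15878578399239441769}{3744674}$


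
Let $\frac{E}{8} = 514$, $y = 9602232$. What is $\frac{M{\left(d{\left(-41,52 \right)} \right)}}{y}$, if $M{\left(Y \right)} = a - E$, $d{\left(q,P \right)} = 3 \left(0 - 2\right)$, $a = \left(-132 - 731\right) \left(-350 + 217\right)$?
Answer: $\frac{36889}{3200744} \approx 0.011525$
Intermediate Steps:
$a = 114779$ ($a = \left(-863\right) \left(-133\right) = 114779$)
$d{\left(q,P \right)} = -6$ ($d{\left(q,P \right)} = 3 \left(-2\right) = -6$)
$E = 4112$ ($E = 8 \cdot 514 = 4112$)
$M{\left(Y \right)} = 110667$ ($M{\left(Y \right)} = 114779 - 4112 = 110667$)
$\frac{M{\left(d{\left(-41,52 \right)} \right)}}{y} = \frac{110667}{9602232} = 110667 \cdot \frac{1}{9602232} = \frac{36889}{3200744}$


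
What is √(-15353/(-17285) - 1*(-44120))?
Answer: 3*√1464672424845/17285 ≈ 210.05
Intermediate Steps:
√(-15353/(-17285) - 1*(-44120)) = √(-15353*(-1/17285) + 44120) = √(15353/17285 + 44120) = √(762629553/17285) = 3*√1464672424845/17285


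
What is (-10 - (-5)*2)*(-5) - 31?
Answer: -31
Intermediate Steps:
(-10 - (-5)*2)*(-5) - 31 = (-10 - 1*(-10))*(-5) - 31 = (-10 + 10)*(-5) - 31 = 0*(-5) - 31 = 0 - 31 = -31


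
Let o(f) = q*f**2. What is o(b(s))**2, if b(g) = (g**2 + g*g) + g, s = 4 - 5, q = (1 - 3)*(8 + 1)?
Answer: 324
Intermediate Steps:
q = -18 (q = -2*9 = -18)
s = -1
b(g) = g + 2*g**2 (b(g) = (g**2 + g**2) + g = 2*g**2 + g = g + 2*g**2)
o(f) = -18*f**2
o(b(s))**2 = (-18*(1 + 2*(-1))**2)**2 = (-18*(1 - 2)**2)**2 = (-18*(-1*(-1))**2)**2 = (-18*1**2)**2 = (-18*1)**2 = (-18)**2 = 324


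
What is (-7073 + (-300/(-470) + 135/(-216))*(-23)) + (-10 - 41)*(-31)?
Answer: -2065107/376 ≈ -5492.3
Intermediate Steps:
(-7073 + (-300/(-470) + 135/(-216))*(-23)) + (-10 - 41)*(-31) = (-7073 + (-300*(-1/470) + 135*(-1/216))*(-23)) - 51*(-31) = (-7073 + (30/47 - 5/8)*(-23)) + 1581 = (-7073 + (5/376)*(-23)) + 1581 = (-7073 - 115/376) + 1581 = -2659563/376 + 1581 = -2065107/376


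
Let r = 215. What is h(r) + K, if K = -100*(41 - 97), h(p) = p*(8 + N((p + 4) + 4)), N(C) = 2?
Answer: 7750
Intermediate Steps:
h(p) = 10*p (h(p) = p*(8 + 2) = p*10 = 10*p)
K = 5600 (K = -100*(-56) = 5600)
h(r) + K = 10*215 + 5600 = 2150 + 5600 = 7750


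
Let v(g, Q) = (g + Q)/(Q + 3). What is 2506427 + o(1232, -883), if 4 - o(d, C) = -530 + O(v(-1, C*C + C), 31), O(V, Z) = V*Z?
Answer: 1952419646494/778809 ≈ 2.5069e+6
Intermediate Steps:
v(g, Q) = (Q + g)/(3 + Q)
o(d, C) = 534 - 31*(-1 + C + C²)/(3 + C + C²) (o(d, C) = 4 - (-530 + (((C*C + C) - 1)/(3 + (C*C + C)))*31) = 4 - (-530 + (((C² + C) - 1)/(3 + (C² + C)))*31) = 4 - (-530 + (((C + C²) - 1)/(3 + (C + C²)))*31) = 4 - (-530 + ((-1 + C + C²)/(3 + C + C²))*31) = 4 - (-530 + 31*(-1 + C + C²)/(3 + C + C²)) = 4 + (530 - 31*(-1 + C + C²)/(3 + C + C²)) = 534 - 31*(-1 + C + C²)/(3 + C + C²))
2506427 + o(1232, -883) = 2506427 + (1633 + 503*(-883)*(1 - 883))/(3 - 883*(1 - 883)) = 2506427 + (1633 + 503*(-883)*(-882))/(3 - 883*(-882)) = 2506427 + (1633 + 391739418)/(3 + 778806) = 2506427 + 391741051/778809 = 1952419646494/778809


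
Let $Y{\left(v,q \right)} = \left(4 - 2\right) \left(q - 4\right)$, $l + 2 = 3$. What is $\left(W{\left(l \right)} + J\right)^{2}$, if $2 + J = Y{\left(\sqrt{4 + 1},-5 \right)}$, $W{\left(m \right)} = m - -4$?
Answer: $225$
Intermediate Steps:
$l = 1$ ($l = -2 + 3 = 1$)
$W{\left(m \right)} = 4 + m$ ($W{\left(m \right)} = m + 4 = 4 + m$)
$Y{\left(v,q \right)} = -8 + 2 q$ ($Y{\left(v,q \right)} = 2 \left(-4 + q\right) = -8 + 2 q$)
$J = -20$ ($J = -2 + \left(-8 + 2 \left(-5\right)\right) = -2 - 18 = -20$)
$\left(W{\left(l \right)} + J\right)^{2} = \left(\left(4 + 1\right) - 20\right)^{2} = \left(5 - 20\right)^{2} = \left(-15\right)^{2} = 225$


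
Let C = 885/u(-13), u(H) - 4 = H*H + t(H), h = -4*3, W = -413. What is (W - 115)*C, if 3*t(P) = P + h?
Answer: -700920/247 ≈ -2837.7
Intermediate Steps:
h = -12
t(P) = -4 + P/3 (t(P) = (P - 12)/3 = (-12 + P)/3 = -4 + P/3)
u(H) = H**2 + H/3 (u(H) = 4 + (H*H + (-4 + H/3)) = 4 + (H**2 + (-4 + H/3)) = 4 + (-4 + H**2 + H/3) = H**2 + H/3)
C = 2655/494 (C = 885/((-13*(1/3 - 13))) = 885/((-13*(-38/3))) = 885/(494/3) = 885*(3/494) = 2655/494 ≈ 5.3745)
(W - 115)*C = (-413 - 115)*(2655/494) = -528*2655/494 = -700920/247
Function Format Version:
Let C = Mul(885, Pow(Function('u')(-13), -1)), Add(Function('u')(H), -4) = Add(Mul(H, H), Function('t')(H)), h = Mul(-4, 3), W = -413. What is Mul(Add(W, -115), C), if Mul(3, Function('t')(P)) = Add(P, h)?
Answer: Rational(-700920, 247) ≈ -2837.7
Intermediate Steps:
h = -12
Function('t')(P) = Add(-4, Mul(Rational(1, 3), P)) (Function('t')(P) = Mul(Rational(1, 3), Add(P, -12)) = Mul(Rational(1, 3), Add(-12, P)) = Add(-4, Mul(Rational(1, 3), P)))
Function('u')(H) = Add(Pow(H, 2), Mul(Rational(1, 3), H)) (Function('u')(H) = Add(4, Add(Mul(H, H), Add(-4, Mul(Rational(1, 3), H)))) = Add(4, Add(Pow(H, 2), Add(-4, Mul(Rational(1, 3), H)))) = Add(4, Add(-4, Pow(H, 2), Mul(Rational(1, 3), H))) = Add(Pow(H, 2), Mul(Rational(1, 3), H)))
C = Rational(2655, 494) (C = Mul(885, Pow(Mul(-13, Add(Rational(1, 3), -13)), -1)) = Mul(885, Pow(Mul(-13, Rational(-38, 3)), -1)) = Mul(885, Pow(Rational(494, 3), -1)) = Mul(885, Rational(3, 494)) = Rational(2655, 494) ≈ 5.3745)
Mul(Add(W, -115), C) = Mul(Add(-413, -115), Rational(2655, 494)) = Mul(-528, Rational(2655, 494)) = Rational(-700920, 247)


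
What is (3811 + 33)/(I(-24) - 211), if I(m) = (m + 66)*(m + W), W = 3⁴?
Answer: 3844/2183 ≈ 1.7609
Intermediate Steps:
W = 81
I(m) = (66 + m)*(81 + m) (I(m) = (m + 66)*(m + 81) = (66 + m)*(81 + m))
(3811 + 33)/(I(-24) - 211) = (3811 + 33)/((5346 + (-24)² + 147*(-24)) - 211) = 3844/((5346 + 576 - 3528) - 211) = 3844/(2394 - 211) = 3844/2183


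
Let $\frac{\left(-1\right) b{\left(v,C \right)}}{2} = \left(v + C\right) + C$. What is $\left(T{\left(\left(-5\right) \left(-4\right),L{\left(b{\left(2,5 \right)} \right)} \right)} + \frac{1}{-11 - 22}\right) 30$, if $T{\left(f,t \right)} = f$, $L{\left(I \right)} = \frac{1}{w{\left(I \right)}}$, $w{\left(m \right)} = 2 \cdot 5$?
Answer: $\frac{6590}{11} \approx 599.09$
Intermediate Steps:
$w{\left(m \right)} = 10$
$b{\left(v,C \right)} = - 4 C - 2 v$ ($b{\left(v,C \right)} = - 2 \left(\left(v + C\right) + C\right) = - 2 \left(\left(C + v\right) + C\right) = - 2 \left(v + 2 C\right) = - 4 C - 2 v$)
$L{\left(I \right)} = \frac{1}{10}$
$\left(T{\left(\left(-5\right) \left(-4\right),L{\left(b{\left(2,5 \right)} \right)} \right)} + \frac{1}{-11 - 22}\right) 30 = \left(\left(-5\right) \left(-4\right) + \frac{1}{-11 - 22}\right) 30 = \left(20 + \frac{1}{-33}\right) 30 = \left(20 - \frac{1}{33}\right) 30 = \frac{659}{33} \cdot 30 = \frac{6590}{11}$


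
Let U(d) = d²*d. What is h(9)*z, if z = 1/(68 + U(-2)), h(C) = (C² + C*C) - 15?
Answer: 49/20 ≈ 2.4500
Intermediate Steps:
U(d) = d³
h(C) = -15 + 2*C² (h(C) = (C² + C²) - 15 = 2*C² - 15 = -15 + 2*C²)
z = 1/60 (z = 1/(68 + (-2)³) = 1/(68 - 8) = 1/60 ≈ 0.016667)
h(9)*z = (-15 + 2*9²)*(1/60) = (-15 + 2*81)*(1/60) = (-15 + 162)*(1/60) = 147*(1/60) = 49/20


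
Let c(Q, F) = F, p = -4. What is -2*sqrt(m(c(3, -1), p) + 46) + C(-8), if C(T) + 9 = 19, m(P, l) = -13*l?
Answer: 10 - 14*sqrt(2) ≈ -9.7990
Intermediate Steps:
C(T) = 10 (C(T) = -9 + 19 = 10)
-2*sqrt(m(c(3, -1), p) + 46) + C(-8) = -2*sqrt(-13*(-4) + 46) + 10 = -2*sqrt(52 + 46) + 10 = -14*sqrt(2) + 10 = 10 - 14*sqrt(2)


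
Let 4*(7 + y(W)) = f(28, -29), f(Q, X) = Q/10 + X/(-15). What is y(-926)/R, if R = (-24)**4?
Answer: -349/19906560 ≈ -1.7532e-5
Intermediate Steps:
R = 331776
f(Q, X) = -X/15 + Q/10 (f(Q, X) = Q*(1/10) + X*(-1/15) = Q/10 - X/15 = -X/15 + Q/10)
y(W) = -349/60 (y(W) = -7 + (-1/15*(-29) + (1/10)*28)/4 = -7 + (29/15 + 14/5)/4 = -7 + (1/4)*(71/15) = -7 + 71/60 = -349/60)
y(-926)/R = -349/60/331776 = -349/60*1/331776 = -349/19906560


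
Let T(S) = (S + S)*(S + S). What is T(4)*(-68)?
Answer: -4352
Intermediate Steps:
T(S) = 4*S**2 (T(S) = (2*S)*(2*S) = 4*S**2)
T(4)*(-68) = (4*4**2)*(-68) = (4*16)*(-68) = 64*(-68) = -4352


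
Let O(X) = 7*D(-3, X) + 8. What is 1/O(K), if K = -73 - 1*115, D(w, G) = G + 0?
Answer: -1/1308 ≈ -0.00076453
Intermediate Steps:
D(w, G) = G
K = -188 (K = -73 - 115 = -188)
O(X) = 8 + 7*X (O(X) = 7*X + 8 = 8 + 7*X)
1/O(K) = 1/(8 + 7*(-188)) = 1/(8 - 1316) = 1/(-1308) = -1/1308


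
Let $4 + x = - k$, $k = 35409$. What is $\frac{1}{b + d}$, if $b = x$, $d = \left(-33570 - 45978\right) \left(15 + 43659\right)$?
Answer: $- \frac{1}{3474214765} \approx -2.8783 \cdot 10^{-10}$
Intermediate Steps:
$d = -3474179352$ ($d = \left(-79548\right) 43674 = -3474179352$)
$x = -35413$ ($x = -4 - 35409 = -35413$)
$b = -35413$
$\frac{1}{b + d} = \frac{1}{-35413 - 3474179352} = \frac{1}{-3474214765} = - \frac{1}{3474214765}$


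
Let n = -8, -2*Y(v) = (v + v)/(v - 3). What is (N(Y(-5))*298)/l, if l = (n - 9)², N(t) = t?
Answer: -745/1156 ≈ -0.64446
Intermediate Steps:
Y(v) = -v/(-3 + v) (Y(v) = -(v + v)/(2*(v - 3)) = -2*v/(2*(-3 + v)) = -v/(-3 + v))
l = 289 (l = (-8 - 9)² = (-17)² = 289)
(N(Y(-5))*298)/l = (-1*(-5)/(-3 - 5)*298)/289 = (-1*(-5)/(-8)*298)*(1/289) = (-1*(-5)*(-⅛)*298)*(1/289) = -5/8*298*(1/289) = -745/4*1/289 = -745/1156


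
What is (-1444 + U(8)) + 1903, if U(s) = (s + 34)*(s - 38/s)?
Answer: 1191/2 ≈ 595.50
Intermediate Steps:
U(s) = (34 + s)*(s - 38/s)
(-1444 + U(8)) + 1903 = (-1444 + (-38 + 8² - 1292/8 + 34*8)) + 1903 = (-1444 + (-38 + 64 - 1292*⅛ + 272)) + 1903 = (-1444 + (-38 + 64 - 323/2 + 272)) + 1903 = (-1444 + 273/2) + 1903 = -2615/2 + 1903 = 1191/2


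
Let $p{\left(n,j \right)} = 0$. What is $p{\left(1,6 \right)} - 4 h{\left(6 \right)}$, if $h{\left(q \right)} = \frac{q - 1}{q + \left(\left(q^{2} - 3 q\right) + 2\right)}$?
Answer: $- \frac{10}{13} \approx -0.76923$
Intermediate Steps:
$h{\left(q \right)} = \frac{-1 + q}{2 + q^{2} - 2 q}$ ($h{\left(q \right)} = \frac{-1 + q}{q + \left(2 + q^{2} - 3 q\right)} = \frac{-1 + q}{2 + q^{2} - 2 q}$)
$p{\left(1,6 \right)} - 4 h{\left(6 \right)} = 0 - 4 \frac{-1 + 6}{2 + 6^{2} - 12} = 0 - 4 \frac{1}{2 + 36 - 12} \cdot 5 = 0 - 4 \cdot \frac{1}{26} \cdot 5 = 0 - \frac{10}{13} = - \frac{10}{13}$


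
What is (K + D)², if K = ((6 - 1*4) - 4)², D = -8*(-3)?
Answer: 784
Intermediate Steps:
D = 24
K = 4 (K = ((6 - 4) - 4)² = (2 - 4)² = (-2)² = 4)
(K + D)² = (4 + 24)² = 28² = 784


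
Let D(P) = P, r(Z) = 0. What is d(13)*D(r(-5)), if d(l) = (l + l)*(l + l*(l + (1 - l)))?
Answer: 0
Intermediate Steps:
d(l) = 4*l² (d(l) = (2*l)*(l + l*1) = (2*l)*(l + l) = (2*l)*(2*l) = 4*l²)
d(13)*D(r(-5)) = (4*13²)*0 = (4*169)*0 = 676*0 = 0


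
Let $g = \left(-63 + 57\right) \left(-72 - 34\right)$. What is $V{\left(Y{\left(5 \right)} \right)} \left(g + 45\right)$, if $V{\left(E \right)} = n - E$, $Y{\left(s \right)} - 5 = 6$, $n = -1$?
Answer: $-8172$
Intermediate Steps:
$g = 636$ ($g = \left(-6\right) \left(-106\right) = 636$)
$Y{\left(s \right)} = 11$ ($Y{\left(s \right)} = 5 + 6 = 11$)
$V{\left(E \right)} = -1 - E$
$V{\left(Y{\left(5 \right)} \right)} \left(g + 45\right) = \left(-1 - 11\right) \left(636 + 45\right) = \left(-1 - 11\right) 681 = \left(-12\right) 681 = -8172$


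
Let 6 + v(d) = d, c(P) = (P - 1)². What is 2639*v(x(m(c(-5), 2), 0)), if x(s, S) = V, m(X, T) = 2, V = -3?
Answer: -23751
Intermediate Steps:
c(P) = (-1 + P)²
x(s, S) = -3
v(d) = -6 + d
2639*v(x(m(c(-5), 2), 0)) = 2639*(-6 - 3) = 2639*(-9) = -23751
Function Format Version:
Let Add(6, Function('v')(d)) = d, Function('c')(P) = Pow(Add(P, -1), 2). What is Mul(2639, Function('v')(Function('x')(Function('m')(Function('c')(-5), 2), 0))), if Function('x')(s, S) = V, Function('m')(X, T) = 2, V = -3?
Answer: -23751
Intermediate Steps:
Function('c')(P) = Pow(Add(-1, P), 2)
Function('x')(s, S) = -3
Function('v')(d) = Add(-6, d)
Mul(2639, Function('v')(Function('x')(Function('m')(Function('c')(-5), 2), 0))) = Mul(2639, Add(-6, -3)) = Mul(2639, -9) = -23751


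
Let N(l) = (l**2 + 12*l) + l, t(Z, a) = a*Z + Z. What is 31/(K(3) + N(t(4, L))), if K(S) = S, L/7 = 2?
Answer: 31/4383 ≈ 0.0070728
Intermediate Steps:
L = 14 (L = 7*2 = 14)
t(Z, a) = Z + Z*a (t(Z, a) = Z*a + Z = Z + Z*a)
N(l) = l**2 + 13*l
31/(K(3) + N(t(4, L))) = 31/(3 + (4*(1 + 14))*(13 + 4*(1 + 14))) = 31/(3 + (4*15)*(13 + 4*15)) = 31/(3 + 60*(13 + 60)) = 31/(3 + 60*73) = 31/(3 + 4380) = 31/4383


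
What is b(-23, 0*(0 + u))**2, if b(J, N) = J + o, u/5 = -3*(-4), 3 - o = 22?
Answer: 1764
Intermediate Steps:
o = -19 (o = 3 - 1*22 = 3 - 22 = -19)
u = 60 (u = 5*(-3*(-4)) = 5*12 = 60)
b(J, N) = -19 + J (b(J, N) = J - 19 = -19 + J)
b(-23, 0*(0 + u))**2 = (-19 - 23)**2 = (-42)**2 = 1764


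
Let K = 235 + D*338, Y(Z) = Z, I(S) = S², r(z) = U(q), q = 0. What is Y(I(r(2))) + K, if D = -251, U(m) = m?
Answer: -84603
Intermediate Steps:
r(z) = 0
K = -84603 (K = 235 - 251*338 = 235 - 84838 = -84603)
Y(I(r(2))) + K = 0² - 84603 = 0 - 84603 = -84603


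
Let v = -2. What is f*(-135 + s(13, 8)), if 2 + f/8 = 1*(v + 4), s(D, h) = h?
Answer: 0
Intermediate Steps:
f = 0 (f = -16 + 8*(1*(-2 + 4)) = -16 + 8*(1*2) = -16 + 8*2 = -16 + 16 = 0)
f*(-135 + s(13, 8)) = 0*(-135 + 8) = 0*(-127) = 0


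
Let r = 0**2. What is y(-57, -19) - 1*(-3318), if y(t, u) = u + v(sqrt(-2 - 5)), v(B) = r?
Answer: 3299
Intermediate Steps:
r = 0
v(B) = 0
y(t, u) = u (y(t, u) = u + 0 = u)
y(-57, -19) - 1*(-3318) = -19 - 1*(-3318) = -19 + 3318 = 3299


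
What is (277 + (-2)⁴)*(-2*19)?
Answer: -11134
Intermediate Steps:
(277 + (-2)⁴)*(-2*19) = (277 + 16)*(-38) = 293*(-38) = -11134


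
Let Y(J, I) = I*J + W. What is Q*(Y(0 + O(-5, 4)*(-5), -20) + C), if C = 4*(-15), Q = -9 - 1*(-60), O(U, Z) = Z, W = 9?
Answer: 17799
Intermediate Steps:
Q = 51 (Q = -9 + 60 = 51)
Y(J, I) = 9 + I*J (Y(J, I) = I*J + 9 = 9 + I*J)
C = -60
Q*(Y(0 + O(-5, 4)*(-5), -20) + C) = 51*((9 - 20*(0 + 4*(-5))) - 60) = 51*((9 - 20*(0 - 20)) - 60) = 51*((9 - 20*(-20)) - 60) = 51*((9 + 400) - 60) = 51*(409 - 60) = 51*349 = 17799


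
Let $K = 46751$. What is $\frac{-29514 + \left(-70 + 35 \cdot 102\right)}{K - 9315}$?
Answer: $- \frac{13007}{18718} \approx -0.69489$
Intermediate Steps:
$\frac{-29514 + \left(-70 + 35 \cdot 102\right)}{K - 9315} = \frac{-29514 + \left(-70 + 35 \cdot 102\right)}{46751 - 9315} = \frac{-29514 + \left(-70 + 3570\right)}{37436} = \left(-29514 + 3500\right) \frac{1}{37436} = \left(-26014\right) \frac{1}{37436} = - \frac{13007}{18718}$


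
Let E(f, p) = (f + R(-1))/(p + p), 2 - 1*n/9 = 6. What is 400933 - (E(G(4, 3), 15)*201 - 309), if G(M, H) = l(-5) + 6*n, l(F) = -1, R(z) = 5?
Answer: 2013312/5 ≈ 4.0266e+5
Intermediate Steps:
n = -36 (n = 18 - 9*6 = 18 - 54 = -36)
G(M, H) = -217 (G(M, H) = -1 + 6*(-36) = -1 - 216 = -217)
E(f, p) = (5 + f)/(2*p) (E(f, p) = (f + 5)/(p + p) = (5 + f)/((2*p)) = (5 + f)*(1/(2*p)) = (5 + f)/(2*p))
400933 - (E(G(4, 3), 15)*201 - 309) = 400933 - (((½)*(5 - 217)/15)*201 - 309) = 400933 - (((½)*(1/15)*(-212))*201 - 309) = 400933 - (-106/15*201 - 309) = 400933 - (-7102/5 - 309) = 400933 - 1*(-8647/5) = 400933 + 8647/5 = 2013312/5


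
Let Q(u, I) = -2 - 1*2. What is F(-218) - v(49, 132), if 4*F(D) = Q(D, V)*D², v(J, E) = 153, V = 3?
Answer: -47677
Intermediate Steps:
Q(u, I) = -4 (Q(u, I) = -2 - 2 = -4)
F(D) = -D² (F(D) = (-4*D²)/4 = -D²)
F(-218) - v(49, 132) = -1*(-218)² - 1*153 = -1*47524 - 153 = -47524 - 153 = -47677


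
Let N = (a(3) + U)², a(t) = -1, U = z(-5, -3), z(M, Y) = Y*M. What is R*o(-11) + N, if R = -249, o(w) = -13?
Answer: 3433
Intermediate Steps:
z(M, Y) = M*Y
U = 15 (U = -5*(-3) = 15)
N = 196 (N = (-1 + 15)² = 14² = 196)
R*o(-11) + N = -249*(-13) + 196 = 3237 + 196 = 3433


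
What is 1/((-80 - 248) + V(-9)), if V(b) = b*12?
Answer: -1/436 ≈ -0.0022936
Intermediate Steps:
V(b) = 12*b
1/((-80 - 248) + V(-9)) = 1/((-80 - 248) + 12*(-9)) = 1/(-328 - 108) = 1/(-436) = -1/436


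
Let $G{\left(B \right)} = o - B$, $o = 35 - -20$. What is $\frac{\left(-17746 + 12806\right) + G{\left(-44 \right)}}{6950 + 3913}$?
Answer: $- \frac{4841}{10863} \approx -0.44564$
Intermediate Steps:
$o = 55$ ($o = 35 + 20 = 55$)
$G{\left(B \right)} = 55 - B$
$\frac{\left(-17746 + 12806\right) + G{\left(-44 \right)}}{6950 + 3913} = \frac{\left(-17746 + 12806\right) + \left(55 - -44\right)}{6950 + 3913} = \frac{-4940 + \left(55 + 44\right)}{10863} = \left(-4940 + 99\right) \frac{1}{10863} = \left(-4841\right) \frac{1}{10863} = - \frac{4841}{10863}$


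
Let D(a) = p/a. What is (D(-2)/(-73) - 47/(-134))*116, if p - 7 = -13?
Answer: 175682/4891 ≈ 35.919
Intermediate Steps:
p = -6 (p = 7 - 13 = -6)
D(a) = -6/a
(D(-2)/(-73) - 47/(-134))*116 = (-6/(-2)/(-73) - 47/(-134))*116 = (-6*(-1/2)*(-1/73) - 47*(-1/134))*116 = (3*(-1/73) + 47/134)*116 = (-3/73 + 47/134)*116 = (3029/9782)*116 = 175682/4891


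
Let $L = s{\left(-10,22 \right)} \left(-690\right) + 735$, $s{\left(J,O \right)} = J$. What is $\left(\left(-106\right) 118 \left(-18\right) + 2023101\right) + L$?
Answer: $2255880$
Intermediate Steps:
$L = 7635$ ($L = \left(-10\right) \left(-690\right) + 735 = 6900 + 735 = 7635$)
$\left(\left(-106\right) 118 \left(-18\right) + 2023101\right) + L = \left(\left(-106\right) 118 \left(-18\right) + 2023101\right) + 7635 = \left(\left(-12508\right) \left(-18\right) + 2023101\right) + 7635 = \left(225144 + 2023101\right) + 7635 = 2248245 + 7635 = 2255880$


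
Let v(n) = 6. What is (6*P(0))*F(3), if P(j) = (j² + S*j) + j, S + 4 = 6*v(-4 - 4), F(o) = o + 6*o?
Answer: 0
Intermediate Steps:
F(o) = 7*o
S = 32 (S = -4 + 6*6 = -4 + 36 = 32)
P(j) = j² + 33*j (P(j) = (j² + 32*j) + j = j² + 33*j)
(6*P(0))*F(3) = (6*(0*(33 + 0)))*(7*3) = (6*(0*33))*21 = (6*0)*21 = 0*21 = 0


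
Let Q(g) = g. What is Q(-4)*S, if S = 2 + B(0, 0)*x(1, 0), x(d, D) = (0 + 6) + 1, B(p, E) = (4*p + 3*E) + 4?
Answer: -120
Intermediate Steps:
B(p, E) = 4 + 3*E + 4*p (B(p, E) = (3*E + 4*p) + 4 = 4 + 3*E + 4*p)
x(d, D) = 7 (x(d, D) = 6 + 1 = 7)
S = 30 (S = 2 + (4 + 3*0 + 4*0)*7 = 2 + (4 + 0 + 0)*7 = 2 + 4*7 = 2 + 28 = 30)
Q(-4)*S = -4*30 = -120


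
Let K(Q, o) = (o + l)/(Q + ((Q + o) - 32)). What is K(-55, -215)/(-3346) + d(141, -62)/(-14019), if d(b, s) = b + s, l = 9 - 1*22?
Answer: -16260595/2791000653 ≈ -0.0058261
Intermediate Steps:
l = -13 (l = 9 - 22 = -13)
K(Q, o) = (-13 + o)/(-32 + o + 2*Q) (K(Q, o) = (o - 13)/(Q + ((Q + o) - 32)) = (-13 + o)/(Q + (-32 + Q + o)) = (-13 + o)/(-32 + o + 2*Q))
K(-55, -215)/(-3346) + d(141, -62)/(-14019) = ((-13 - 215)/(-32 - 215 + 2*(-55)))/(-3346) + (141 - 62)/(-14019) = (-228/(-32 - 215 - 110))*(-1/3346) + 79*(-1/14019) = (-228/(-357))*(-1/3346) - 79/14019 = -1/357*(-228)*(-1/3346) - 79/14019 = (76/119)*(-1/3346) - 79/14019 = -38/199087 - 79/14019 = -16260595/2791000653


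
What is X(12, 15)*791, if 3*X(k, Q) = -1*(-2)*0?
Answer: 0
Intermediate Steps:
X(k, Q) = 0 (X(k, Q) = (-1*(-2)*0)/3 = (2*0)/3 = (⅓)*0 = 0)
X(12, 15)*791 = 0*791 = 0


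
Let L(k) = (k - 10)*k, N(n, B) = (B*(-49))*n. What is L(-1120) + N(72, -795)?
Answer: 4070360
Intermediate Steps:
N(n, B) = -49*B*n (N(n, B) = (-49*B)*n = -49*B*n)
L(k) = k*(-10 + k) (L(k) = (-10 + k)*k = k*(-10 + k))
L(-1120) + N(72, -795) = -1120*(-10 - 1120) - 49*(-795)*72 = -1120*(-1130) + 2804760 = 1265600 + 2804760 = 4070360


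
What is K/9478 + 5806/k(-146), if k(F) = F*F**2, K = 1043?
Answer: 113961735/1053458036 ≈ 0.10818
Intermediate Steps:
k(F) = F**3
K/9478 + 5806/k(-146) = 1043/9478 + 5806/((-146)**3) = 1043*(1/9478) + 5806/(-3112136) = 149/1354 + 5806*(-1/3112136) = 149/1354 - 2903/1556068 = 113961735/1053458036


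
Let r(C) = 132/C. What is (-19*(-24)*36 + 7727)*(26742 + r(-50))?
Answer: 16139209212/25 ≈ 6.4557e+8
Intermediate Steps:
(-19*(-24)*36 + 7727)*(26742 + r(-50)) = (-19*(-24)*36 + 7727)*(26742 + 132/(-50)) = (456*36 + 7727)*(26742 + 132*(-1/50)) = (16416 + 7727)*(26742 - 66/25) = 24143*(668484/25) = 16139209212/25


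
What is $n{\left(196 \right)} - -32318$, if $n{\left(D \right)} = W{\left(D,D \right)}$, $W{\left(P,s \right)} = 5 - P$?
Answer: $32127$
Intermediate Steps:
$n{\left(D \right)} = 5 - D$
$n{\left(196 \right)} - -32318 = \left(5 - 196\right) - -32318 = \left(5 - 196\right) + 32318 = -191 + 32318 = 32127$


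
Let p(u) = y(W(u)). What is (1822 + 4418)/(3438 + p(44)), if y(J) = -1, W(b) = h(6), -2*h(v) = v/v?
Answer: 6240/3437 ≈ 1.8155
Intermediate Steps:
h(v) = -½ (h(v) = -v/(2*v) = -½*1 = -½)
W(b) = -½
p(u) = -1
(1822 + 4418)/(3438 + p(44)) = (1822 + 4418)/(3438 - 1) = 6240/3437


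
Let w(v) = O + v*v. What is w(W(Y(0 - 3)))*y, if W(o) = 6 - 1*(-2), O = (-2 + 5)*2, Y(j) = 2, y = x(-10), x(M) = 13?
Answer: 910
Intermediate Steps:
y = 13
O = 6 (O = 3*2 = 6)
W(o) = 8 (W(o) = 6 + 2 = 8)
w(v) = 6 + v² (w(v) = 6 + v*v = 6 + v²)
w(W(Y(0 - 3)))*y = (6 + 8²)*13 = (6 + 64)*13 = 70*13 = 910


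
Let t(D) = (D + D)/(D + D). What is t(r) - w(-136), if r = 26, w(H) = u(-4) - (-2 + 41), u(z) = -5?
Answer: 45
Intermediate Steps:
w(H) = -44 (w(H) = -5 - (-2 + 41) = -5 - 1*39 = -5 - 39 = -44)
t(D) = 1 (t(D) = (2*D)/((2*D)) = (2*D)*(1/(2*D)) = 1)
t(r) - w(-136) = 1 - 1*(-44) = 1 + 44 = 45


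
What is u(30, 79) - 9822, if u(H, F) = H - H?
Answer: -9822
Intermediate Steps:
u(H, F) = 0
u(30, 79) - 9822 = 0 - 9822 = -9822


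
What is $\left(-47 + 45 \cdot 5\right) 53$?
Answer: $9434$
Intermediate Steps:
$\left(-47 + 45 \cdot 5\right) 53 = \left(-47 + 225\right) 53 = 178 \cdot 53 = 9434$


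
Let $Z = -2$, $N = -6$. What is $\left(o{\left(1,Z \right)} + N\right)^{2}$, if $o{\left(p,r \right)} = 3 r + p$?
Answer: $121$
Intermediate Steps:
$o{\left(p,r \right)} = p + 3 r$
$\left(o{\left(1,Z \right)} + N\right)^{2} = \left(\left(1 + 3 \left(-2\right)\right) - 6\right)^{2} = \left(\left(1 - 6\right) - 6\right)^{2} = \left(-5 - 6\right)^{2} = \left(-11\right)^{2} = 121$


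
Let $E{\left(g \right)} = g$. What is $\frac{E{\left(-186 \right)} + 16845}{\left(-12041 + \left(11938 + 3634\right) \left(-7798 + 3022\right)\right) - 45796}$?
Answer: $- \frac{5553}{24809903} \approx -0.00022382$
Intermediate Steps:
$\frac{E{\left(-186 \right)} + 16845}{\left(-12041 + \left(11938 + 3634\right) \left(-7798 + 3022\right)\right) - 45796} = \frac{-186 + 16845}{\left(-12041 + \left(11938 + 3634\right) \left(-7798 + 3022\right)\right) - 45796} = \frac{16659}{\left(-12041 + 15572 \left(-4776\right)\right) - 45796} = \frac{16659}{\left(-12041 - 74371872\right) - 45796} = \frac{16659}{-74383913 - 45796} = \frac{16659}{-74429709} = 16659 \left(- \frac{1}{74429709}\right) = - \frac{5553}{24809903}$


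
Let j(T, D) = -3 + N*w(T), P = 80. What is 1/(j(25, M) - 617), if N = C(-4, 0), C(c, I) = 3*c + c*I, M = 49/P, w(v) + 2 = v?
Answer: -1/896 ≈ -0.0011161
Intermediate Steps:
w(v) = -2 + v
M = 49/80 ≈ 0.61250
C(c, I) = 3*c + I*c
N = -12 (N = -4*(3 + 0) = -4*3 = -12)
j(T, D) = 21 - 12*T (j(T, D) = -3 - 12*(-2 + T) = -3 + (24 - 12*T) = 21 - 12*T)
1/(j(25, M) - 617) = 1/((21 - 12*25) - 617) = 1/((21 - 300) - 617) = 1/(-279 - 617) = 1/(-896) = -1/896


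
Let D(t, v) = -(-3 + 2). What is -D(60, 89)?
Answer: -1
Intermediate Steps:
D(t, v) = 1 (D(t, v) = -1*(-1) = 1)
-D(60, 89) = -1*1 = -1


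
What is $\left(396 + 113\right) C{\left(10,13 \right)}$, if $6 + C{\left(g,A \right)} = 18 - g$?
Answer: $1018$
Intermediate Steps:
$C{\left(g,A \right)} = 12 - g$ ($C{\left(g,A \right)} = -6 - \left(-18 + g\right) = 12 - g$)
$\left(396 + 113\right) C{\left(10,13 \right)} = \left(396 + 113\right) \left(12 - 10\right) = 509 \left(12 - 10\right) = 509 \cdot 2 = 1018$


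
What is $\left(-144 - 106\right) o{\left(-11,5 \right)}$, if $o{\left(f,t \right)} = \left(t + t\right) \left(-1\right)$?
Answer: $2500$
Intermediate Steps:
$o{\left(f,t \right)} = - 2 t$ ($o{\left(f,t \right)} = 2 t \left(-1\right) = - 2 t$)
$\left(-144 - 106\right) o{\left(-11,5 \right)} = \left(-144 - 106\right) \left(\left(-2\right) 5\right) = \left(-250\right) \left(-10\right) = 2500$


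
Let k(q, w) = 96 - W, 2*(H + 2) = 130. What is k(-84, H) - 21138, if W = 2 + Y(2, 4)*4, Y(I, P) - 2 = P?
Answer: -21068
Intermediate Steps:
H = 63 (H = -2 + (½)*130 = -2 + 65 = 63)
Y(I, P) = 2 + P
W = 26 (W = 2 + (2 + 4)*4 = 2 + 6*4 = 2 + 24 = 26)
k(q, w) = 70 (k(q, w) = 96 - 1*26 = 96 - 26 = 70)
k(-84, H) - 21138 = 70 - 21138 = -21068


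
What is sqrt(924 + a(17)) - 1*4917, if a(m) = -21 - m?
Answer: -4917 + sqrt(886) ≈ -4887.2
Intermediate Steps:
sqrt(924 + a(17)) - 1*4917 = sqrt(924 + (-21 - 1*17)) - 1*4917 = sqrt(924 + (-21 - 17)) - 4917 = sqrt(924 - 38) - 4917 = sqrt(886) - 4917 = -4917 + sqrt(886)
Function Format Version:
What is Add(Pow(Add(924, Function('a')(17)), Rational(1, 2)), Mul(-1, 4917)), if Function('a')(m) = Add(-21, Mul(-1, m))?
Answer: Add(-4917, Pow(886, Rational(1, 2))) ≈ -4887.2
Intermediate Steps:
Add(Pow(Add(924, Function('a')(17)), Rational(1, 2)), Mul(-1, 4917)) = Add(Pow(Add(924, Add(-21, Mul(-1, 17))), Rational(1, 2)), Mul(-1, 4917)) = Add(Pow(Add(924, Add(-21, -17)), Rational(1, 2)), -4917) = Add(Pow(Add(924, -38), Rational(1, 2)), -4917) = Add(Pow(886, Rational(1, 2)), -4917) = Add(-4917, Pow(886, Rational(1, 2)))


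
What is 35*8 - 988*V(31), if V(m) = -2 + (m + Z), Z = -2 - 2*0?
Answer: -26396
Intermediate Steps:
Z = -2 (Z = -2 + 0 = -2)
V(m) = -4 + m (V(m) = -2 + (m - 2) = -2 + (-2 + m) = -4 + m)
35*8 - 988*V(31) = 35*8 - 988*(-4 + 31) = 280 - 988*27 = 280 - 26676 = -26396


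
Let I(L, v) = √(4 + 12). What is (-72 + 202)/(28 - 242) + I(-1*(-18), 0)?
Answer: 363/107 ≈ 3.3925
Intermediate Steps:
I(L, v) = 4 (I(L, v) = √16 = 4)
(-72 + 202)/(28 - 242) + I(-1*(-18), 0) = (-72 + 202)/(28 - 242) + 4 = 130/(-214) + 4 = 130*(-1/214) + 4 = -65/107 + 4 = 363/107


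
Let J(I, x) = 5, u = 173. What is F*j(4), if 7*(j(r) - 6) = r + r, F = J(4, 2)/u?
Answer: 250/1211 ≈ 0.20644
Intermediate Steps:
F = 5/173 ≈ 0.028902
j(r) = 6 + 2*r/7 (j(r) = 6 + (r + r)/7 = 6 + (2*r)/7 = 6 + 2*r/7)
F*j(4) = 5*(6 + (2/7)*4)/173 = 5*(6 + 8/7)/173 = (5/173)*(50/7) = 250/1211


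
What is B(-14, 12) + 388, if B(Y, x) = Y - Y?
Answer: 388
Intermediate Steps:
B(Y, x) = 0
B(-14, 12) + 388 = 0 + 388 = 388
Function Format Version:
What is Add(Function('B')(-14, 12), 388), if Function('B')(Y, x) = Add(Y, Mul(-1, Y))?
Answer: 388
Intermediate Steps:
Function('B')(Y, x) = 0
Add(Function('B')(-14, 12), 388) = Add(0, 388) = 388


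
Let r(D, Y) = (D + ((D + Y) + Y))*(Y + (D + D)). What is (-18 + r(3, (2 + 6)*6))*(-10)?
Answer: -54900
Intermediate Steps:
r(D, Y) = (Y + 2*D)*(2*D + 2*Y) (r(D, Y) = (D + (D + 2*Y))*(Y + 2*D) = (2*D + 2*Y)*(Y + 2*D) = (Y + 2*D)*(2*D + 2*Y))
(-18 + r(3, (2 + 6)*6))*(-10) = (-18 + (2*((2 + 6)*6)² + 4*3² + 6*3*((2 + 6)*6)))*(-10) = (-18 + (2*(8*6)² + 4*9 + 6*3*(8*6)))*(-10) = (-18 + (2*48² + 36 + 6*3*48))*(-10) = (-18 + (2*2304 + 36 + 864))*(-10) = (-18 + (4608 + 36 + 864))*(-10) = (-18 + 5508)*(-10) = 5490*(-10) = -54900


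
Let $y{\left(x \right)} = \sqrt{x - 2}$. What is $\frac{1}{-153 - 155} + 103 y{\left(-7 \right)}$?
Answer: $- \frac{1}{308} + 309 i \approx -0.0032468 + 309.0 i$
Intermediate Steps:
$y{\left(x \right)} = \sqrt{-2 + x}$
$\frac{1}{-153 - 155} + 103 y{\left(-7 \right)} = \frac{1}{-153 - 155} + 103 \sqrt{-2 - 7} = \frac{1}{-308} + 103 \sqrt{-9} = - \frac{1}{308} + 103 \cdot 3 i = - \frac{1}{308} + 309 i$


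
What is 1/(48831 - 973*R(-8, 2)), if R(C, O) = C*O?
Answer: 1/64399 ≈ 1.5528e-5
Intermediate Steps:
1/(48831 - 973*R(-8, 2)) = 1/(48831 - (-7784)*2) = 1/(48831 - 973*(-16)) = 1/(48831 + 15568) = 1/64399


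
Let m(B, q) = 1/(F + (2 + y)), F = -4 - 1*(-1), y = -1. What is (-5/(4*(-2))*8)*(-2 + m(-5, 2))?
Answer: -25/2 ≈ -12.500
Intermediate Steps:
F = -3 (F = -4 + 1 = -3)
m(B, q) = -½ (m(B, q) = 1/(-3 + (2 - 1)) = 1/(-3 + 1) = 1/(-2) = -½)
(-5/(4*(-2))*8)*(-2 + m(-5, 2)) = (-5/(4*(-2))*8)*(-2 - ½) = (-5/(-8)*8)*(-5/2) = (-5*(-⅛)*8)*(-5/2) = ((5/8)*8)*(-5/2) = 5*(-5/2) = -25/2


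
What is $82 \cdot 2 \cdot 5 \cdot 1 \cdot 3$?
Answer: $2460$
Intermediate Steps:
$82 \cdot 2 \cdot 5 \cdot 1 \cdot 3 = 164 \cdot 5 \cdot 3 = 164 \cdot 15 = 2460$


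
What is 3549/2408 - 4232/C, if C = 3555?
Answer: 346577/1222920 ≈ 0.28340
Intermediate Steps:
3549/2408 - 4232/C = 3549/2408 - 4232/3555 = 3549*(1/2408) - 4232*1/3555 = 507/344 - 4232/3555 = 346577/1222920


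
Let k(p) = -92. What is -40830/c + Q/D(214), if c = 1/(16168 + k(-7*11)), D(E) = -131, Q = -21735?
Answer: -85986161745/131 ≈ -6.5638e+8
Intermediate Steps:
c = 1/16076 (c = 1/(16168 - 92) = 1/16076 ≈ 6.2205e-5)
-40830/c + Q/D(214) = -40830/1/16076 - 21735/(-131) = -40830*16076 - 21735*(-1/131) = -656383080 + 21735/131 = -85986161745/131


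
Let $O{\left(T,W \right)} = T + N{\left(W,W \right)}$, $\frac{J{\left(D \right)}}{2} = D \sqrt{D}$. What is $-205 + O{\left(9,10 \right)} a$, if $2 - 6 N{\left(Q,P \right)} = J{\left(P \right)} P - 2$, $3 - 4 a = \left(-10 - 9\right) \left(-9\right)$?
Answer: $-611 + 1400 \sqrt{10} \approx 3816.2$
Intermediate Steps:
$a = -42$ ($a = \frac{3}{4} - \frac{\left(-10 - 9\right) \left(-9\right)}{4} = \frac{3}{4} - \frac{\left(-19\right) \left(-9\right)}{4} = \frac{3}{4} - \frac{171}{4} = -42$)
$J{\left(D \right)} = 2 D^{\frac{3}{2}}$ ($J{\left(D \right)} = 2 D \sqrt{D} = 2 D^{\frac{3}{2}}$)
$N{\left(Q,P \right)} = \frac{2}{3} - \frac{P^{\frac{5}{2}}}{3}$ ($N{\left(Q,P \right)} = \frac{1}{3} - \frac{2 P^{\frac{3}{2}} P - 2}{6} = \frac{1}{3} - \frac{2 P^{\frac{5}{2}} - 2}{6} = \frac{1}{3} - \frac{-2 + 2 P^{\frac{5}{2}}}{6} = \frac{1}{3} - \left(- \frac{1}{3} + \frac{P^{\frac{5}{2}}}{3}\right) = \frac{2}{3} - \frac{P^{\frac{5}{2}}}{3}$)
$O{\left(T,W \right)} = \frac{2}{3} + T - \frac{W^{\frac{5}{2}}}{3}$ ($O{\left(T,W \right)} = T - \left(- \frac{2}{3} + \frac{W^{\frac{5}{2}}}{3}\right) = \frac{2}{3} + T - \frac{W^{\frac{5}{2}}}{3}$)
$-205 + O{\left(9,10 \right)} a = -205 + \left(\frac{2}{3} + 9 - \frac{10^{\frac{5}{2}}}{3}\right) \left(-42\right) = -205 + \left(\frac{2}{3} + 9 - \frac{100 \sqrt{10}}{3}\right) \left(-42\right) = -205 + \left(\frac{29}{3} - \frac{100 \sqrt{10}}{3}\right) \left(-42\right) = -205 - \left(406 - 1400 \sqrt{10}\right) = -611 + 1400 \sqrt{10}$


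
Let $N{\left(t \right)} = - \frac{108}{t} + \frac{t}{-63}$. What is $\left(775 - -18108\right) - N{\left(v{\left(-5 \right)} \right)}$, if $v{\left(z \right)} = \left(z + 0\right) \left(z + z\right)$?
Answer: $\frac{29745377}{1575} \approx 18886.0$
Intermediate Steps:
$v{\left(z \right)} = 2 z^{2}$ ($v{\left(z \right)} = z 2 z = 2 z^{2}$)
$N{\left(t \right)} = - \frac{108}{t} - \frac{t}{63}$ ($N{\left(t \right)} = - \frac{108}{t} + t \left(- \frac{1}{63}\right) = - \frac{108}{t} - \frac{t}{63}$)
$\left(775 - -18108\right) - N{\left(v{\left(-5 \right)} \right)} = \left(775 - -18108\right) - \left(- \frac{108}{2 \left(-5\right)^{2}} - \frac{2 \left(-5\right)^{2}}{63}\right) = \left(775 + 18108\right) - \left(- \frac{108}{2 \cdot 25} - \frac{2 \cdot 25}{63}\right) = 18883 - \left(- \frac{108}{50} - \frac{50}{63}\right) = 18883 - \left(\left(-108\right) \frac{1}{50} - \frac{50}{63}\right) = 18883 - \left(- \frac{54}{25} - \frac{50}{63}\right) = 18883 - - \frac{4652}{1575} = 18883 + \frac{4652}{1575} = \frac{29745377}{1575}$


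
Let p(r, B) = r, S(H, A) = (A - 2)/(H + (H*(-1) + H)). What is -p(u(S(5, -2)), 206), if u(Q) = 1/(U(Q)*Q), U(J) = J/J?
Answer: 5/4 ≈ 1.2500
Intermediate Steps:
U(J) = 1
S(H, A) = (-2 + A)/H (S(H, A) = (-2 + A)/(H + (-H + H)) = (-2 + A)/(H + 0) = (-2 + A)/H)
u(Q) = 1/Q (u(Q) = 1/(1*Q) = 1/Q)
-p(u(S(5, -2)), 206) = -1/((-2 - 2)/5) = -1/((⅕)*(-4)) = -1/(-⅘) = -1*(-5/4) = 5/4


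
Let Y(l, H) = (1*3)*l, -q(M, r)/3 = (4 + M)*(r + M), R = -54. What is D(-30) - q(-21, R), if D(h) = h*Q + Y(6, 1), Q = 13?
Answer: 3453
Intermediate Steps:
q(M, r) = -3*(4 + M)*(M + r) (q(M, r) = -3*(4 + M)*(r + M) = -3*(4 + M)*(M + r))
Y(l, H) = 3*l
D(h) = 18 + 13*h (D(h) = h*13 + 3*6 = 13*h + 18 = 18 + 13*h)
D(-30) - q(-21, R) = (18 + 13*(-30)) - (-12*(-21) - 12*(-54) - 3*(-21)² - 3*(-21)*(-54)) = (18 - 390) - (252 + 648 - 3*441 - 3402) = -372 - (252 + 648 - 1323 - 3402) = -372 - 1*(-3825) = -372 + 3825 = 3453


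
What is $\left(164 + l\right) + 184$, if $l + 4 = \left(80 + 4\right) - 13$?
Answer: $415$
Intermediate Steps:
$l = 67$ ($l = -4 + \left(\left(80 + 4\right) - 13\right) = -4 + \left(84 - 13\right) = -4 + 71 = 67$)
$\left(164 + l\right) + 184 = \left(164 + 67\right) + 184 = 231 + 184 = 415$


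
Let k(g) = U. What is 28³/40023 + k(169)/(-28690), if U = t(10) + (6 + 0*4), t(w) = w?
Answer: 314581256/574129935 ≈ 0.54793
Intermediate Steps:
U = 16 (U = 10 + (6 + 0*4) = 10 + (6 + 0) = 10 + 6 = 16)
k(g) = 16
28³/40023 + k(169)/(-28690) = 28³/40023 + 16/(-28690) = 21952*(1/40023) + 16*(-1/28690) = 21952/40023 - 8/14345 = 314581256/574129935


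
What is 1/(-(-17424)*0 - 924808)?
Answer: -1/924808 ≈ -1.0813e-6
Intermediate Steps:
1/(-(-17424)*0 - 924808) = 1/(-363*0 - 924808) = 1/(0 - 924808) = 1/(-924808) = -1/924808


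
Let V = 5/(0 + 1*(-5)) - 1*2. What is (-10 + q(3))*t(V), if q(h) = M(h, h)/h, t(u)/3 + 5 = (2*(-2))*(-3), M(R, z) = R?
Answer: -189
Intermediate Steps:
V = -3 (V = 5/(0 - 5) - 2 = 5/(-5) - 2 = 5*(-1/5) - 2 = -1 - 2 = -3)
t(u) = 21 (t(u) = -15 + 3*((2*(-2))*(-3)) = -15 + 3*(-4*(-3)) = -15 + 3*12 = -15 + 36 = 21)
q(h) = 1 (q(h) = h/h = 1)
(-10 + q(3))*t(V) = (-10 + 1)*21 = -9*21 = -189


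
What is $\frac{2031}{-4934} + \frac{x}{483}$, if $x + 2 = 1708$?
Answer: $\frac{7436431}{2383122} \approx 3.1205$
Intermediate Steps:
$x = 1706$ ($x = -2 + 1708 = 1706$)
$\frac{2031}{-4934} + \frac{x}{483} = \frac{2031}{-4934} + \frac{1706}{483} = 2031 \left(- \frac{1}{4934}\right) + 1706 \cdot \frac{1}{483} = - \frac{2031}{4934} + \frac{1706}{483} = \frac{7436431}{2383122}$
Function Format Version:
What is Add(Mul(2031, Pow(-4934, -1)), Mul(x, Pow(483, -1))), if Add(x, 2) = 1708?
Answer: Rational(7436431, 2383122) ≈ 3.1205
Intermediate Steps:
x = 1706 (x = Add(-2, 1708) = 1706)
Add(Mul(2031, Pow(-4934, -1)), Mul(x, Pow(483, -1))) = Add(Mul(2031, Pow(-4934, -1)), Mul(1706, Pow(483, -1))) = Add(Mul(2031, Rational(-1, 4934)), Mul(1706, Rational(1, 483))) = Add(Rational(-2031, 4934), Rational(1706, 483)) = Rational(7436431, 2383122)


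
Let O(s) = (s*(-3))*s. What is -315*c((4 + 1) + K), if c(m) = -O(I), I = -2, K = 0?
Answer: -3780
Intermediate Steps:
O(s) = -3*s² (O(s) = (-3*s)*s = -3*s²)
c(m) = 12 (c(m) = -(-3)*(-2)² = -(-3)*4 = -1*(-12) = 12)
-315*c((4 + 1) + K) = -315*12 = -3780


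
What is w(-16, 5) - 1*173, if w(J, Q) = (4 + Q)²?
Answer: -92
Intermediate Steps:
w(-16, 5) - 1*173 = (4 + 5)² - 1*173 = 9² - 173 = 81 - 173 = -92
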